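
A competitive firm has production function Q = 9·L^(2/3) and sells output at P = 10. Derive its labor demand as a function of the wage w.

L(w) = 216000/w³

MP_L = (2/3)·9·L^(-1/3) = 6·L^(-1/3).
Setting P·MP_L = w: 60·L^(-1/3) = w.
Solving for L: L^(-1/3) = w/60, so L = (60/w)^(3).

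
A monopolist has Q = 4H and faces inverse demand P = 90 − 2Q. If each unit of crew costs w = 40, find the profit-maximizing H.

H* = 5

Marginal revenue from the inverse demand is MR = 90 − 4Q.
The marginal product is MP_H = 4.
A monopolist hires until marginal revenue product equals the wage: MR·MP_H = w.
(90 − 16H)·4 = 40, so H = 5.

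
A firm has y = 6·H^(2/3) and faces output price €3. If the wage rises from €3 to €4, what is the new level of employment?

H* = 27

From P·MP_H = w with MP_H = 4·H^(-1/3), the labor demand is H(w) = (12/w)^(3).
At w = 3: H = 64. At w = 4: H = 27.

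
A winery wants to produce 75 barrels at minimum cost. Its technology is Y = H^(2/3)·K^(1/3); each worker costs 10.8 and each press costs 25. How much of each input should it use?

Cost minimization requires the marginal rate of technical substitution to equal the input-price ratio: MP_H/MP_K = w/r.
Here MP_H/MP_K = (2/3)·(K/H)/(1/3) = 2·(K/H). Setting this equal to 10.8/25 = 0.432 gives K = 0.216H.
Substituting into Y = 75: H^(2/3)·(0.216H)^(1/3) = 75.
Solving, H = 125 and K = 27.

H* = 125, K* = 27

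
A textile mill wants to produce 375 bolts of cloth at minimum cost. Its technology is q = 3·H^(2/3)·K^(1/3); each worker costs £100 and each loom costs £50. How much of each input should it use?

Cost minimization requires the marginal rate of technical substitution to equal the input-price ratio: MP_H/MP_K = w/r.
Here MP_H/MP_K = (2/3)·(K/H)/(1/3) = 2·(K/H). Setting this equal to 100/50 = 2 gives K = H.
Substituting into q = 375: 3·H^(2/3)·(H)^(1/3) = 375.
Solving, H = 125 and K = 125.

H* = 125, K* = 125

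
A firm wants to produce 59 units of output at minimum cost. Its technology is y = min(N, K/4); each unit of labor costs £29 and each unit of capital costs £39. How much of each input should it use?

With a fixed-proportions technology, the cost-minimizing bundle uses no slack in either input: N = K/4 = y.
So N = 59 and K = 4·59 = 236.

N* = 59, K* = 236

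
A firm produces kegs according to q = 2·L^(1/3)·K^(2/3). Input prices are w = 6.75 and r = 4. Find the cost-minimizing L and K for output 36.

Cost minimization requires the marginal rate of technical substitution to equal the input-price ratio: MP_L/MP_K = w/r.
Here MP_L/MP_K = (1/3)·(K/L)/(2/3) = 0.5·(K/L). Setting this equal to 6.75/4 = 1.6875 gives K = 3.375L.
Substituting into q = 36: 2·L^(1/3)·(3.375L)^(2/3) = 36.
Solving, L = 8 and K = 27.

L* = 8, K* = 27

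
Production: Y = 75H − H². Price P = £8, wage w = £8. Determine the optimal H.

H* = 37

The marginal product of H is MP_H = 75 − 2H.
A price-taking firm hires until the value of the marginal product equals the wage: P·MP_H = w, so 8·(75 − 2H) = 8.
Then 75 − 2H = 1, giving H = 37.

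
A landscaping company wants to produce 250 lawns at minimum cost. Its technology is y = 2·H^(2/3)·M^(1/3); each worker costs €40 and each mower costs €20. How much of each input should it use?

Cost minimization requires the marginal rate of technical substitution to equal the input-price ratio: MP_H/MP_M = w/r.
Here MP_H/MP_M = (2/3)·(M/H)/(1/3) = 2·(M/H). Setting this equal to 40/20 = 2 gives M = H.
Substituting into y = 250: 2·H^(2/3)·(H)^(1/3) = 250.
Solving, H = 125 and M = 125.

H* = 125, M* = 125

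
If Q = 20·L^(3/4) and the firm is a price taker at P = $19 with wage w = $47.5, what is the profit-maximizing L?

MP_L = (3/4)·20·L^(-1/4) = 15·L^(-1/4).
Profit maximization for a price taker requires P·MP_L = w: 19·15·L^(-1/4) = 47.5.
So L^(-1/4) = 1/6, which gives L = 1296.

L* = 1296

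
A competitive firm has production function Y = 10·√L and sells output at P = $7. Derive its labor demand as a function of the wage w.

L(w) = 1225/w²

MP_L = (1/2)·10·L^(-1/2) = 5·L^(-1/2).
Setting P·MP_L = w: 35·L^(-1/2) = w.
Solving for L: L^(-1/2) = w/35, so L = (35/w)^(2).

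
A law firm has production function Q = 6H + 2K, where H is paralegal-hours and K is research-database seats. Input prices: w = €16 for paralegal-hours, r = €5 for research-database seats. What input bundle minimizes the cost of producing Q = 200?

H* = 0, K* = 100

The inputs are perfect substitutes, so the firm uses whichever has the lower cost per unit of output.
Cost per unit of output via H is w/6 = 8/3; via K it is r/2 = 2.5. K is cheaper.
Producing Q = 200 with K alone: H = 0, K = 100.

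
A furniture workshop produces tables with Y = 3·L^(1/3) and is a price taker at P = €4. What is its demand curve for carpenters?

MP_L = (1/3)·3·L^(-2/3) = L^(-2/3).
Setting P·MP_L = w: 4·L^(-2/3) = w.
Solving for L: L^(-2/3) = w/4, so L = (4/w)^(3/2).

L(w) = (4/w)^(3/2)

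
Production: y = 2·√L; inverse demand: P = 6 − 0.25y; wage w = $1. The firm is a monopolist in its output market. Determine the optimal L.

L* = 9

Marginal revenue from the inverse demand is MR = 6 − 0.5y.
The marginal product is MP_L = L^(-1/2).
A monopolist hires until marginal revenue product equals the wage: MR·MP_L = w.
At L, y = 2·√L. Substituting and solving: (6 − √L)·L^(-1/2) = 1 gives L = 9.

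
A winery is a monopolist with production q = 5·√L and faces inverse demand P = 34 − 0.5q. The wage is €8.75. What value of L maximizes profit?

L* = 16

Marginal revenue from the inverse demand is MR = 34 − q.
The marginal product is MP_L = 2.5·L^(-1/2).
A monopolist hires until marginal revenue product equals the wage: MR·MP_L = w.
At L, q = 5·√L. Substituting and solving: (34 − 5·√L)·2.5·L^(-1/2) = 8.75 gives L = 16.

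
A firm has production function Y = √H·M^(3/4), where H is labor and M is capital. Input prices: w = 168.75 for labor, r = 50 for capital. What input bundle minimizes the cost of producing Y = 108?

Cost minimization requires the marginal rate of technical substitution to equal the input-price ratio: MP_H/MP_M = w/r.
Here MP_H/MP_M = (1/2)·(M/H)/(3/4) = (2/3)·(M/H). Setting this equal to 168.75/50 = 3.375 gives M = 5.0625H.
Substituting into Y = 108: H^(1/2)·(5.0625H)^(3/4) = 108.
Solving, H = 16 and M = 81.

H* = 16, M* = 81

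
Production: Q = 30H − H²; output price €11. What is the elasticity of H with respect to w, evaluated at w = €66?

ε = -0.25

From P·MP_H = w with MP_H = 30 − 2H, labor demand is H(w) = (30 − w/11)/2.
dH/dw = −1/(22) = -1/22.
At w = 66, H = 12, so ε = (dH/dw)·(w/H) = (-1/22)·(66/12) = -0.25.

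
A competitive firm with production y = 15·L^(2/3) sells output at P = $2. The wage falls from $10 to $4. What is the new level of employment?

L* = 125

From P·MP_L = w with MP_L = 10·L^(-1/3), the labor demand is L(w) = (20/w)^(3).
At w = 10: L = 8. At w = 4: L = 125.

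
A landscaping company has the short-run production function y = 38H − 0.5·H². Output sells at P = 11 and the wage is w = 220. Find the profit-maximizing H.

The marginal product of H is MP_H = 38 − H.
A price-taking firm hires until the value of the marginal product equals the wage: P·MP_H = w, so 11·(38 − H) = 220.
Then 38 − H = 20, giving H = 18.

H* = 18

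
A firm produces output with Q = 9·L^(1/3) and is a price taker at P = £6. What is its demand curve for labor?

L(w) = (18/w)^(3/2)

MP_L = (1/3)·9·L^(-2/3) = 3·L^(-2/3).
Setting P·MP_L = w: 18·L^(-2/3) = w.
Solving for L: L^(-2/3) = w/18, so L = (18/w)^(3/2).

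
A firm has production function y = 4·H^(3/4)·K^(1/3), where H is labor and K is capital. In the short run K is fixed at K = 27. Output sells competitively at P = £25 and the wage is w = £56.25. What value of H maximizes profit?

With K = 27, MP_H = (3/4)·4·H^(-1/4)·27^(1/3) = 9·H^(-1/4).
Profit maximization for a price taker requires P·MP_H = w: 25·9·H^(-1/4) = 56.25.
So H^(-1/4) = 0.25, which gives H = 256.

H* = 256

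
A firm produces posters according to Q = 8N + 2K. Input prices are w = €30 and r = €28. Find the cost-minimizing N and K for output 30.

The inputs are perfect substitutes, so the firm uses whichever has the lower cost per unit of output.
Cost per unit of output via N is w/8 = 3.75; via K it is r/2 = 14. N is cheaper.
Producing Q = 30 with N alone: N = 3.75, K = 0.

N* = 3.75, K* = 0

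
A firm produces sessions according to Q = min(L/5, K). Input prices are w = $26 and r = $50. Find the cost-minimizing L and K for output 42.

With a fixed-proportions technology, the cost-minimizing bundle uses no slack in either input: L/5 = K = Q.
So L = 5·42 = 210 and K = 42.

L* = 210, K* = 42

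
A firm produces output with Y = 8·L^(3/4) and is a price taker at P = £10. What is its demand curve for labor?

MP_L = (3/4)·8·L^(-1/4) = 6·L^(-1/4).
Setting P·MP_L = w: 60·L^(-1/4) = w.
Solving for L: L^(-1/4) = w/60, so L = (60/w)^(4).

L(w) = (60/w)^(4)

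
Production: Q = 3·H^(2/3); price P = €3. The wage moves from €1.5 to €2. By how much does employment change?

From P·MP_H = w with MP_H = 2·H^(-1/3), the labor demand is H(w) = (6/w)^(3).
At w = 1.5: H = 64. At w = 2: H = 27.
ΔH = 27 − 64 = -37.

ΔH = -37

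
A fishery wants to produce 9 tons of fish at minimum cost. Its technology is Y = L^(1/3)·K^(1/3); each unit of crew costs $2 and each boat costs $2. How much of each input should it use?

Cost minimization requires the marginal rate of technical substitution to equal the input-price ratio: MP_L/MP_K = w/r.
Here MP_L/MP_K = (1/3)·(K/L)/(1/3) = (K/L). Setting this equal to 2/2 = 1 gives K = L.
Substituting into Y = 9: L^(1/3)·(L)^(1/3) = 9.
Solving, L = 27 and K = 27.

L* = 27, K* = 27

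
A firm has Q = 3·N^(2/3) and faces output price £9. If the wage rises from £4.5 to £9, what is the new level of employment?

N* = 8

From P·MP_N = w with MP_N = 2·N^(-1/3), the labor demand is N(w) = (18/w)^(3).
At w = 4.5: N = 64. At w = 9: N = 8.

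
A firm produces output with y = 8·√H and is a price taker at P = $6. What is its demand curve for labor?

MP_H = (1/2)·8·H^(-1/2) = 4·H^(-1/2).
Setting P·MP_H = w: 24·H^(-1/2) = w.
Solving for H: H^(-1/2) = w/24, so H = (24/w)^(2).

H(w) = 576/w²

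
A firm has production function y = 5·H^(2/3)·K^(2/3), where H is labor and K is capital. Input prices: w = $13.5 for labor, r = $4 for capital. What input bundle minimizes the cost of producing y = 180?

Cost minimization requires the marginal rate of technical substitution to equal the input-price ratio: MP_H/MP_K = w/r.
Here MP_H/MP_K = (2/3)·(K/H)/(2/3) = (K/H). Setting this equal to 13.5/4 = 3.375 gives K = 3.375H.
Substituting into y = 180: 5·H^(2/3)·(3.375H)^(2/3) = 180.
Solving, H = 8 and K = 27.

H* = 8, K* = 27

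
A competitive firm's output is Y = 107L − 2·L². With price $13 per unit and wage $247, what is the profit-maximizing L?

L* = 22

The marginal product of L is MP_L = 107 − 4L.
A price-taking firm hires until the value of the marginal product equals the wage: P·MP_L = w, so 13·(107 − 4L) = 247.
Then 107 − 4L = 19, giving L = 22.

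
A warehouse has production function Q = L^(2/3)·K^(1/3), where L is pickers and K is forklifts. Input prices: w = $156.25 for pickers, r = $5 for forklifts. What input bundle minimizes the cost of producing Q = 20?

Cost minimization requires the marginal rate of technical substitution to equal the input-price ratio: MP_L/MP_K = w/r.
Here MP_L/MP_K = (2/3)·(K/L)/(1/3) = 2·(K/L). Setting this equal to 156.25/5 = 31.25 gives K = 15.625L.
Substituting into Q = 20: L^(2/3)·(15.625L)^(1/3) = 20.
Solving, L = 8 and K = 125.

L* = 8, K* = 125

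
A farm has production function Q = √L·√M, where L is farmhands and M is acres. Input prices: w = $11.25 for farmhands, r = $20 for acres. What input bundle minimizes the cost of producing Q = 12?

Cost minimization requires the marginal rate of technical substitution to equal the input-price ratio: MP_L/MP_M = w/r.
Here MP_L/MP_M = (1/2)·(M/L)/(1/2) = (M/L). Setting this equal to 11.25/20 = 0.5625 gives M = 0.5625L.
Substituting into Q = 12: L^(1/2)·(0.5625L)^(1/2) = 12.
Solving, L = 16 and M = 9.

L* = 16, M* = 9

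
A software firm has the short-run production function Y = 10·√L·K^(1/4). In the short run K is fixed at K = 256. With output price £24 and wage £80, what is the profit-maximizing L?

L* = 36

With K = 256, MP_L = (1/2)·10·L^(-1/2)·256^(1/4) = 20·L^(-1/2).
Profit maximization for a price taker requires P·MP_L = w: 24·20·L^(-1/2) = 80.
So L^(-1/2) = 1/6, which gives L = 36.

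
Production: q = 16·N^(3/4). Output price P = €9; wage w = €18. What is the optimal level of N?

MP_N = (3/4)·16·N^(-1/4) = 12·N^(-1/4).
Profit maximization for a price taker requires P·MP_N = w: 9·12·N^(-1/4) = 18.
So N^(-1/4) = 1/6, which gives N = 1296.

N* = 1296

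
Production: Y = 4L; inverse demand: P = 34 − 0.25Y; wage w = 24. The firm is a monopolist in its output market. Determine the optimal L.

L* = 14

Marginal revenue from the inverse demand is MR = 34 − 0.5Y.
The marginal product is MP_L = 4.
A monopolist hires until marginal revenue product equals the wage: MR·MP_L = w.
(34 − 2L)·4 = 24, so L = 14.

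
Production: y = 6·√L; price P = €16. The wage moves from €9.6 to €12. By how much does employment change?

ΔL = -9

From P·MP_L = w with MP_L = 3·L^(-1/2), the labor demand is L(w) = (48/w)^(2).
At w = 9.6: L = 25. At w = 12: L = 16.
ΔL = 16 − 25 = -9.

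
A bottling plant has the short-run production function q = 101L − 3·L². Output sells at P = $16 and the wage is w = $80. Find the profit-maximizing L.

L* = 16

The marginal product of L is MP_L = 101 − 6L.
A price-taking firm hires until the value of the marginal product equals the wage: P·MP_L = w, so 16·(101 − 6L) = 80.
Then 101 − 6L = 5, giving L = 16.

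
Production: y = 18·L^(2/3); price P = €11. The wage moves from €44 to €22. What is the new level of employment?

From P·MP_L = w with MP_L = 12·L^(-1/3), the labor demand is L(w) = (132/w)^(3).
At w = 44: L = 27. At w = 22: L = 216.

L* = 216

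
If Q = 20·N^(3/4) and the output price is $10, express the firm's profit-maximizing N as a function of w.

MP_N = (3/4)·20·N^(-1/4) = 15·N^(-1/4).
Setting P·MP_N = w: 150·N^(-1/4) = w.
Solving for N: N^(-1/4) = w/150, so N = (150/w)^(4).

N(w) = (150/w)^(4)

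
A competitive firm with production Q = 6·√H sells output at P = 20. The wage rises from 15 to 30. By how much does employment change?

ΔH = -12

From P·MP_H = w with MP_H = 3·H^(-1/2), the labor demand is H(w) = (60/w)^(2).
At w = 15: H = 16. At w = 30: H = 4.
ΔH = 4 − 16 = -12.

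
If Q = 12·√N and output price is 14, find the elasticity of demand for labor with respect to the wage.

ε = -2

MP_N = (1/2)·12·N^(-1/2), so P·MP_N = w gives 84·N^(-1/2) = w.
Solving, N(w) = (84/w)^(2). This is a constant-elasticity form: N ∝ w^(−2), so ε = −2.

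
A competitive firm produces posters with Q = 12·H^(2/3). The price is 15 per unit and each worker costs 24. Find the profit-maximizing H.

MP_H = (2/3)·12·H^(-1/3) = 8·H^(-1/3).
Profit maximization for a price taker requires P·MP_H = w: 15·8·H^(-1/3) = 24.
So H^(-1/3) = 0.2, which gives H = 125.

H* = 125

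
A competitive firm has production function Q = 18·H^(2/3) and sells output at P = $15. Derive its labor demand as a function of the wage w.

H(w) = 5832000/w³

MP_H = (2/3)·18·H^(-1/3) = 12·H^(-1/3).
Setting P·MP_H = w: 180·H^(-1/3) = w.
Solving for H: H^(-1/3) = w/180, so H = (180/w)^(3).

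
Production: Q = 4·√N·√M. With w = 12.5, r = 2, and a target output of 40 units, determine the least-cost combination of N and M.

Cost minimization requires the marginal rate of technical substitution to equal the input-price ratio: MP_N/MP_M = w/r.
Here MP_N/MP_M = (1/2)·(M/N)/(1/2) = (M/N). Setting this equal to 12.5/2 = 6.25 gives M = 6.25N.
Substituting into Q = 40: 4·N^(1/2)·(6.25N)^(1/2) = 40.
Solving, N = 4 and M = 25.

N* = 4, M* = 25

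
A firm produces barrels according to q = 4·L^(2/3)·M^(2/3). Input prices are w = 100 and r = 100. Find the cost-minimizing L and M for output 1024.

L* = 64, M* = 64

Cost minimization requires the marginal rate of technical substitution to equal the input-price ratio: MP_L/MP_M = w/r.
Here MP_L/MP_M = (2/3)·(M/L)/(2/3) = (M/L). Setting this equal to 100/100 = 1 gives M = L.
Substituting into q = 1024: 4·L^(2/3)·(L)^(2/3) = 1024.
Solving, L = 64 and M = 64.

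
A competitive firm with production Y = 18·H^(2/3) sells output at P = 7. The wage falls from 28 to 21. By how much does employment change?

ΔH = 37

From P·MP_H = w with MP_H = 12·H^(-1/3), the labor demand is H(w) = (84/w)^(3).
At w = 28: H = 27. At w = 21: H = 64.
ΔH = 64 − 27 = 37.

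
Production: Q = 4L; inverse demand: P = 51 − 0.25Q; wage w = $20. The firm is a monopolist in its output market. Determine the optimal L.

L* = 23

Marginal revenue from the inverse demand is MR = 51 − 0.5Q.
The marginal product is MP_L = 4.
A monopolist hires until marginal revenue product equals the wage: MR·MP_L = w.
(51 − 2L)·4 = 20, so L = 23.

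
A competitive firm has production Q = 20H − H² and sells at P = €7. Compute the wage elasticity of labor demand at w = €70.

ε = -1

From P·MP_H = w with MP_H = 20 − 2H, labor demand is H(w) = (20 − w/7)/2.
dH/dw = −1/(14) = -1/14.
At w = 70, H = 5, so ε = (dH/dw)·(w/H) = (-1/14)·(70/5) = -1.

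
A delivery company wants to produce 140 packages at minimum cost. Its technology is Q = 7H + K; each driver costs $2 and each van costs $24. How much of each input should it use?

The inputs are perfect substitutes, so the firm uses whichever has the lower cost per unit of output.
Cost per unit of output via H is 2/7; via K it is 24. H is cheaper.
Producing Q = 140 with H alone: H = 20, K = 0.

H* = 20, K* = 0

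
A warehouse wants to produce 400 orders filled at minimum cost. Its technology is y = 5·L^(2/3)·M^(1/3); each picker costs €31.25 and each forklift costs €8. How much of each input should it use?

L* = 64, M* = 125

Cost minimization requires the marginal rate of technical substitution to equal the input-price ratio: MP_L/MP_M = w/r.
Here MP_L/MP_M = (2/3)·(M/L)/(1/3) = 2·(M/L). Setting this equal to 31.25/8 = 3.90625 gives M = 1.953125L.
Substituting into y = 400: 5·L^(2/3)·(1.953125L)^(1/3) = 400.
Solving, L = 64 and M = 125.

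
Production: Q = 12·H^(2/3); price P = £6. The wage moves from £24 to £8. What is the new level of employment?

H* = 216

From P·MP_H = w with MP_H = 8·H^(-1/3), the labor demand is H(w) = (48/w)^(3).
At w = 24: H = 8. At w = 8: H = 216.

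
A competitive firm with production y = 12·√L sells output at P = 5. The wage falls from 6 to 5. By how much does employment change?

ΔL = 11

From P·MP_L = w with MP_L = 6·L^(-1/2), the labor demand is L(w) = (30/w)^(2).
At w = 6: L = 25. At w = 5: L = 36.
ΔL = 36 − 25 = 11.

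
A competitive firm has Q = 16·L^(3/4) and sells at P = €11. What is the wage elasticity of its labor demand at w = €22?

ε = -4

MP_L = (3/4)·16·L^(-1/4), so P·MP_L = w gives 132·L^(-1/4) = w.
Solving, L(w) = (132/w)^(4). This is a constant-elasticity form: L ∝ w^(−4), so ε = −4.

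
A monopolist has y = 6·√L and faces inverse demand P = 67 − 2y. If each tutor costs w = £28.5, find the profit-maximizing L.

Marginal revenue from the inverse demand is MR = 67 − 4y.
The marginal product is MP_L = 3·L^(-1/2).
A monopolist hires until marginal revenue product equals the wage: MR·MP_L = w.
At L, y = 6·√L. Substituting and solving: (67 − 24·√L)·3·L^(-1/2) = 28.5 gives L = 4.

L* = 4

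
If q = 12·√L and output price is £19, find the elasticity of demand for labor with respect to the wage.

ε = -2

MP_L = (1/2)·12·L^(-1/2), so P·MP_L = w gives 114·L^(-1/2) = w.
Solving, L(w) = (114/w)^(2). This is a constant-elasticity form: L ∝ w^(−2), so ε = −2.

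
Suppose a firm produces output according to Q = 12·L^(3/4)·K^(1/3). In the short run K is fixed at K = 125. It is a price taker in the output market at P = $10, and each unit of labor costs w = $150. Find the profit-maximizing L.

With K = 125, MP_L = (3/4)·12·L^(-1/4)·125^(1/3) = 45·L^(-1/4).
Profit maximization for a price taker requires P·MP_L = w: 10·45·L^(-1/4) = 150.
So L^(-1/4) = 1/3, which gives L = 81.

L* = 81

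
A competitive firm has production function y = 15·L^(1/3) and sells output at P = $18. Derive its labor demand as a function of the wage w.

L(w) = (90/w)^(3/2)

MP_L = (1/3)·15·L^(-2/3) = 5·L^(-2/3).
Setting P·MP_L = w: 90·L^(-2/3) = w.
Solving for L: L^(-2/3) = w/90, so L = (90/w)^(3/2).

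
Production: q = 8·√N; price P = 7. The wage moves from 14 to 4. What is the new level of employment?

From P·MP_N = w with MP_N = 4·N^(-1/2), the labor demand is N(w) = (28/w)^(2).
At w = 14: N = 4. At w = 4: N = 49.

N* = 49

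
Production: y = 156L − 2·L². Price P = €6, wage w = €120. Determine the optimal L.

The marginal product of L is MP_L = 156 − 4L.
A price-taking firm hires until the value of the marginal product equals the wage: P·MP_L = w, so 6·(156 − 4L) = 120.
Then 156 − 4L = 20, giving L = 34.

L* = 34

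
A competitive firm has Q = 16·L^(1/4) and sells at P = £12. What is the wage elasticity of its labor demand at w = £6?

ε = -4/3

MP_L = (1/4)·16·L^(-3/4), so P·MP_L = w gives 48·L^(-3/4) = w.
Solving, L(w) = (48/w)^(4/3). This is a constant-elasticity form: L ∝ w^(−4/3), so ε = −4/3.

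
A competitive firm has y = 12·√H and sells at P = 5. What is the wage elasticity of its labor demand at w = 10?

MP_H = (1/2)·12·H^(-1/2), so P·MP_H = w gives 30·H^(-1/2) = w.
Solving, H(w) = (30/w)^(2). This is a constant-elasticity form: H ∝ w^(−2), so ε = −2.

ε = -2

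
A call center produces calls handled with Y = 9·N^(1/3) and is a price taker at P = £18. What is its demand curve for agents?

MP_N = (1/3)·9·N^(-2/3) = 3·N^(-2/3).
Setting P·MP_N = w: 54·N^(-2/3) = w.
Solving for N: N^(-2/3) = w/54, so N = (54/w)^(3/2).

N(w) = (54/w)^(3/2)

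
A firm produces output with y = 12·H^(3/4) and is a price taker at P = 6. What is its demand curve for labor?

MP_H = (3/4)·12·H^(-1/4) = 9·H^(-1/4).
Setting P·MP_H = w: 54·H^(-1/4) = w.
Solving for H: H^(-1/4) = w/54, so H = (54/w)^(4).

H(w) = 8503056/w^(4)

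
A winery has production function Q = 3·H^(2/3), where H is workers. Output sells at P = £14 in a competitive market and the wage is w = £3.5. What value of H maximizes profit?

H* = 512

MP_H = (2/3)·3·H^(-1/3) = 2·H^(-1/3).
Profit maximization for a price taker requires P·MP_H = w: 14·2·H^(-1/3) = 3.5.
So H^(-1/3) = 0.125, which gives H = 512.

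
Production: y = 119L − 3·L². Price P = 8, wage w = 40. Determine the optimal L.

The marginal product of L is MP_L = 119 − 6L.
A price-taking firm hires until the value of the marginal product equals the wage: P·MP_L = w, so 8·(119 − 6L) = 40.
Then 119 − 6L = 5, giving L = 19.

L* = 19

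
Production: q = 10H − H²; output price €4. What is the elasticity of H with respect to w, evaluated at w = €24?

From P·MP_H = w with MP_H = 10 − 2H, labor demand is H(w) = (10 − w/4)/2.
dH/dw = −1/(8) = -0.125.
At w = 24, H = 2, so ε = (dH/dw)·(w/H) = (-0.125)·(24/2) = -1.5.

ε = -1.5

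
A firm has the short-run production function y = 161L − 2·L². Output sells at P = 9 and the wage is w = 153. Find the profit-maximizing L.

L* = 36

The marginal product of L is MP_L = 161 − 4L.
A price-taking firm hires until the value of the marginal product equals the wage: P·MP_L = w, so 9·(161 − 4L) = 153.
Then 161 − 4L = 17, giving L = 36.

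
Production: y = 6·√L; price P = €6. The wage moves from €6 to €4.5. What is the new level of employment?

L* = 16

From P·MP_L = w with MP_L = 3·L^(-1/2), the labor demand is L(w) = (18/w)^(2).
At w = 6: L = 9. At w = 4.5: L = 16.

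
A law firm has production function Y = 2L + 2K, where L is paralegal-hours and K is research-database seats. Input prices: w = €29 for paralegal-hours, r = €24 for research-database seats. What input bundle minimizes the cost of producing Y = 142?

The inputs are perfect substitutes, so the firm uses whichever has the lower cost per unit of output.
Cost per unit of output via L is w/2 = 14.5; via K it is r/2 = 12. K is cheaper.
Producing Y = 142 with K alone: L = 0, K = 71.

L* = 0, K* = 71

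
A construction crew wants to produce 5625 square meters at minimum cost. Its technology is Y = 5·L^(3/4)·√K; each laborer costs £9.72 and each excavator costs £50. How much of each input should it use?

Cost minimization requires the marginal rate of technical substitution to equal the input-price ratio: MP_L/MP_K = w/r.
Here MP_L/MP_K = (3/4)·(K/L)/(1/2) = 1.5·(K/L). Setting this equal to 9.72/50 = 0.1944 gives K = 0.1296L.
Substituting into Y = 5625: 5·L^(3/4)·(0.1296L)^(1/2) = 5625.
Solving, L = 625 and K = 81.

L* = 625, K* = 81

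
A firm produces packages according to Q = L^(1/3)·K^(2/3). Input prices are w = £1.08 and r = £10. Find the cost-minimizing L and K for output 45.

L* = 125, K* = 27

Cost minimization requires the marginal rate of technical substitution to equal the input-price ratio: MP_L/MP_K = w/r.
Here MP_L/MP_K = (1/3)·(K/L)/(2/3) = 0.5·(K/L). Setting this equal to 1.08/10 = 0.108 gives K = 0.216L.
Substituting into Q = 45: L^(1/3)·(0.216L)^(2/3) = 45.
Solving, L = 125 and K = 27.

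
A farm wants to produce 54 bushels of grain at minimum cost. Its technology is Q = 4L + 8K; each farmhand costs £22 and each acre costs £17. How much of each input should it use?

L* = 0, K* = 6.75

The inputs are perfect substitutes, so the firm uses whichever has the lower cost per unit of output.
Cost per unit of output via L is w/4 = 5.5; via K it is r/8 = 2.125. K is cheaper.
Producing Q = 54 with K alone: L = 0, K = 6.75.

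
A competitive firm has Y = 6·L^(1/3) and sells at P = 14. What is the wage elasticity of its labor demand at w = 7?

ε = -1.5

MP_L = (1/3)·6·L^(-2/3), so P·MP_L = w gives 28·L^(-2/3) = w.
Solving, L(w) = (28/w)^(3/2). This is a constant-elasticity form: L ∝ w^(−3/2), so ε = −3/2.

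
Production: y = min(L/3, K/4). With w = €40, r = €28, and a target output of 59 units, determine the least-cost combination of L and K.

With a fixed-proportions technology, the cost-minimizing bundle uses no slack in either input: L/3 = K/4 = y.
So L = 3·59 = 177 and K = 4·59 = 236.

L* = 177, K* = 236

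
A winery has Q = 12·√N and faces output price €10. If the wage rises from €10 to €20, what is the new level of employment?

N* = 9

From P·MP_N = w with MP_N = 6·N^(-1/2), the labor demand is N(w) = (60/w)^(2).
At w = 10: N = 36. At w = 20: N = 9.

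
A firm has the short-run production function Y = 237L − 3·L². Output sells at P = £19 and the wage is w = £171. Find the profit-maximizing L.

The marginal product of L is MP_L = 237 − 6L.
A price-taking firm hires until the value of the marginal product equals the wage: P·MP_L = w, so 19·(237 − 6L) = 171.
Then 237 − 6L = 9, giving L = 38.

L* = 38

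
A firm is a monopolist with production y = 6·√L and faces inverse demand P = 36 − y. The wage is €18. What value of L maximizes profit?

L* = 4

Marginal revenue from the inverse demand is MR = 36 − 2y.
The marginal product is MP_L = 3·L^(-1/2).
A monopolist hires until marginal revenue product equals the wage: MR·MP_L = w.
At L, y = 6·√L. Substituting and solving: (36 − 12·√L)·3·L^(-1/2) = 18 gives L = 4.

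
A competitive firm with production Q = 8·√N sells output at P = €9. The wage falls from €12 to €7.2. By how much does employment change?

ΔN = 16

From P·MP_N = w with MP_N = 4·N^(-1/2), the labor demand is N(w) = (36/w)^(2).
At w = 12: N = 9. At w = 7.2: N = 25.
ΔN = 25 − 9 = 16.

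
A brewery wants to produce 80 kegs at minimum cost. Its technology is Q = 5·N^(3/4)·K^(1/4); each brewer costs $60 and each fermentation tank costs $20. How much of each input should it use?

N* = 16, K* = 16

Cost minimization requires the marginal rate of technical substitution to equal the input-price ratio: MP_N/MP_K = w/r.
Here MP_N/MP_K = (3/4)·(K/N)/(1/4) = 3·(K/N). Setting this equal to 60/20 = 3 gives K = N.
Substituting into Q = 80: 5·N^(3/4)·(N)^(1/4) = 80.
Solving, N = 16 and K = 16.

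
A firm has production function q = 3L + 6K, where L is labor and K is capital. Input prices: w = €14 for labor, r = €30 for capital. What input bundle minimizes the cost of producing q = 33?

The inputs are perfect substitutes, so the firm uses whichever has the lower cost per unit of output.
Cost per unit of output via L is w/3 = 14/3; via K it is r/6 = 5. L is cheaper.
Producing q = 33 with L alone: L = 11, K = 0.

L* = 11, K* = 0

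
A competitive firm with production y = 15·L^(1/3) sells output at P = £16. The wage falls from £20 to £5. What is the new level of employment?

L* = 64

From P·MP_L = w with MP_L = 5·L^(-2/3), the labor demand is L(w) = (80/w)^(3/2).
At w = 20: L = 8. At w = 5: L = 64.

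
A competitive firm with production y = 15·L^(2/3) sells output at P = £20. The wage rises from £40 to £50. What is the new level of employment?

L* = 64

From P·MP_L = w with MP_L = 10·L^(-1/3), the labor demand is L(w) = (200/w)^(3).
At w = 40: L = 125. At w = 50: L = 64.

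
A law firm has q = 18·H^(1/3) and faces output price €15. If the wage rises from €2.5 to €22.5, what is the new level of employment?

H* = 8

From P·MP_H = w with MP_H = 6·H^(-2/3), the labor demand is H(w) = (90/w)^(3/2).
At w = 2.5: H = 216. At w = 22.5: H = 8.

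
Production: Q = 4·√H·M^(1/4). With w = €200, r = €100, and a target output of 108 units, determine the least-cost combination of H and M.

Cost minimization requires the marginal rate of technical substitution to equal the input-price ratio: MP_H/MP_M = w/r.
Here MP_H/MP_M = (1/2)·(M/H)/(1/4) = 2·(M/H). Setting this equal to 200/100 = 2 gives M = H.
Substituting into Q = 108: 4·H^(1/2)·(H)^(1/4) = 108.
Solving, H = 81 and M = 81.

H* = 81, M* = 81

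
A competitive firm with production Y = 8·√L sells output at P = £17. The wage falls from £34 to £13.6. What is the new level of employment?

L* = 25

From P·MP_L = w with MP_L = 4·L^(-1/2), the labor demand is L(w) = (68/w)^(2).
At w = 34: L = 4. At w = 13.6: L = 25.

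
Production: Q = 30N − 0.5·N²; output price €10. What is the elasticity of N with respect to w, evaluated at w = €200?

ε = -2

From P·MP_N = w with MP_N = 30 − N, labor demand is N(w) = 30 − w/10.
dN/dw = −1/(10) = -0.1.
At w = 200, N = 10, so ε = (dN/dw)·(w/N) = (-0.1)·(200/10) = -2.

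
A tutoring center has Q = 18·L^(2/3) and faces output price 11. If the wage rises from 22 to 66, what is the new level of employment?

From P·MP_L = w with MP_L = 12·L^(-1/3), the labor demand is L(w) = (132/w)^(3).
At w = 22: L = 216. At w = 66: L = 8.

L* = 8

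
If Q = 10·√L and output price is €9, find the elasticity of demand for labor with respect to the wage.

MP_L = (1/2)·10·L^(-1/2), so P·MP_L = w gives 45·L^(-1/2) = w.
Solving, L(w) = (45/w)^(2). This is a constant-elasticity form: L ∝ w^(−2), so ε = −2.

ε = -2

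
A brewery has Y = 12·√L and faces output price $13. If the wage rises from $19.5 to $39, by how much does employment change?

From P·MP_L = w with MP_L = 6·L^(-1/2), the labor demand is L(w) = (78/w)^(2).
At w = 19.5: L = 16. At w = 39: L = 4.
ΔL = 4 − 16 = -12.

ΔL = -12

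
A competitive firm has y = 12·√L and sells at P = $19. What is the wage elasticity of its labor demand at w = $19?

ε = -2

MP_L = (1/2)·12·L^(-1/2), so P·MP_L = w gives 114·L^(-1/2) = w.
Solving, L(w) = (114/w)^(2). This is a constant-elasticity form: L ∝ w^(−2), so ε = −2.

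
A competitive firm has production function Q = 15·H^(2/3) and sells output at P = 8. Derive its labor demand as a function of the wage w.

MP_H = (2/3)·15·H^(-1/3) = 10·H^(-1/3).
Setting P·MP_H = w: 80·H^(-1/3) = w.
Solving for H: H^(-1/3) = w/80, so H = (80/w)^(3).

H(w) = 512000/w³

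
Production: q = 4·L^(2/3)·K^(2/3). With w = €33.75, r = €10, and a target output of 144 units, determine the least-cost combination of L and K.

Cost minimization requires the marginal rate of technical substitution to equal the input-price ratio: MP_L/MP_K = w/r.
Here MP_L/MP_K = (2/3)·(K/L)/(2/3) = (K/L). Setting this equal to 33.75/10 = 3.375 gives K = 3.375L.
Substituting into q = 144: 4·L^(2/3)·(3.375L)^(2/3) = 144.
Solving, L = 8 and K = 27.

L* = 8, K* = 27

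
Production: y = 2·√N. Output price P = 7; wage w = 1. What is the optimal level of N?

N* = 49

MP_N = (1/2)·2·N^(-1/2) = N^(-1/2).
Profit maximization for a price taker requires P·MP_N = w: 7·N^(-1/2) = 1.
So N^(-1/2) = 1/7, which gives N = 49.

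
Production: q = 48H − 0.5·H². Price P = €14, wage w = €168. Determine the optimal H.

H* = 36

The marginal product of H is MP_H = 48 − H.
A price-taking firm hires until the value of the marginal product equals the wage: P·MP_H = w, so 14·(48 − H) = 168.
Then 48 − H = 12, giving H = 36.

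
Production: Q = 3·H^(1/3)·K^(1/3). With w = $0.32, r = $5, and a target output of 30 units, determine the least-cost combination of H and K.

Cost minimization requires the marginal rate of technical substitution to equal the input-price ratio: MP_H/MP_K = w/r.
Here MP_H/MP_K = (1/3)·(K/H)/(1/3) = (K/H). Setting this equal to 0.32/5 = 0.064 gives K = 0.064H.
Substituting into Q = 30: 3·H^(1/3)·(0.064H)^(1/3) = 30.
Solving, H = 125 and K = 8.

H* = 125, K* = 8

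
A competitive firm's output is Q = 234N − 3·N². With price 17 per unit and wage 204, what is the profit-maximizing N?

N* = 37

The marginal product of N is MP_N = 234 − 6N.
A price-taking firm hires until the value of the marginal product equals the wage: P·MP_N = w, so 17·(234 − 6N) = 204.
Then 234 − 6N = 12, giving N = 37.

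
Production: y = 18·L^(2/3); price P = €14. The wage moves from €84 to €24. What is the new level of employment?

From P·MP_L = w with MP_L = 12·L^(-1/3), the labor demand is L(w) = (168/w)^(3).
At w = 84: L = 8. At w = 24: L = 343.

L* = 343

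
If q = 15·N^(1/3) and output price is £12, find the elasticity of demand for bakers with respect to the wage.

ε = -1.5

MP_N = (1/3)·15·N^(-2/3), so P·MP_N = w gives 60·N^(-2/3) = w.
Solving, N(w) = (60/w)^(3/2). This is a constant-elasticity form: N ∝ w^(−3/2), so ε = −3/2.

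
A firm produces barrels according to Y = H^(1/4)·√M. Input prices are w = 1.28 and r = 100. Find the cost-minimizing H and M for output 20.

H* = 625, M* = 16

Cost minimization requires the marginal rate of technical substitution to equal the input-price ratio: MP_H/MP_M = w/r.
Here MP_H/MP_M = (1/4)·(M/H)/(1/2) = 0.5·(M/H). Setting this equal to 1.28/100 = 0.0128 gives M = 0.0256H.
Substituting into Y = 20: H^(1/4)·(0.0256H)^(1/2) = 20.
Solving, H = 625 and M = 16.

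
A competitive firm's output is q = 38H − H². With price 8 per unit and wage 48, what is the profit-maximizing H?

The marginal product of H is MP_H = 38 − 2H.
A price-taking firm hires until the value of the marginal product equals the wage: P·MP_H = w, so 8·(38 − 2H) = 48.
Then 38 − 2H = 6, giving H = 16.

H* = 16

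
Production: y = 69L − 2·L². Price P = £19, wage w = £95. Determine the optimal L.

The marginal product of L is MP_L = 69 − 4L.
A price-taking firm hires until the value of the marginal product equals the wage: P·MP_L = w, so 19·(69 − 4L) = 95.
Then 69 − 4L = 5, giving L = 16.

L* = 16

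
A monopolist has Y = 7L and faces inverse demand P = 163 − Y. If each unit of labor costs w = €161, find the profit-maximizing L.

Marginal revenue from the inverse demand is MR = 163 − 2Y.
The marginal product is MP_L = 7.
A monopolist hires until marginal revenue product equals the wage: MR·MP_L = w.
(163 − 14L)·7 = 161, so L = 10.

L* = 10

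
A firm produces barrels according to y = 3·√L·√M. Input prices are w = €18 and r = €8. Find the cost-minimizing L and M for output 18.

Cost minimization requires the marginal rate of technical substitution to equal the input-price ratio: MP_L/MP_M = w/r.
Here MP_L/MP_M = (1/2)·(M/L)/(1/2) = (M/L). Setting this equal to 18/8 = 2.25 gives M = 2.25L.
Substituting into y = 18: 3·L^(1/2)·(2.25L)^(1/2) = 18.
Solving, L = 4 and M = 9.

L* = 4, M* = 9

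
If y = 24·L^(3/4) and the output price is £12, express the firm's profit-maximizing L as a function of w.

L(w) = (216/w)^(4)

MP_L = (3/4)·24·L^(-1/4) = 18·L^(-1/4).
Setting P·MP_L = w: 216·L^(-1/4) = w.
Solving for L: L^(-1/4) = w/216, so L = (216/w)^(4).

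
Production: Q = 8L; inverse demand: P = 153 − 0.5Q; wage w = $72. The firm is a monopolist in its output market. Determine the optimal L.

L* = 18

Marginal revenue from the inverse demand is MR = 153 − Q.
The marginal product is MP_L = 8.
A monopolist hires until marginal revenue product equals the wage: MR·MP_L = w.
(153 − 8L)·8 = 72, so L = 18.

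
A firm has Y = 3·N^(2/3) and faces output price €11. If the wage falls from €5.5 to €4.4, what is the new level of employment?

N* = 125

From P·MP_N = w with MP_N = 2·N^(-1/3), the labor demand is N(w) = (22/w)^(3).
At w = 5.5: N = 64. At w = 4.4: N = 125.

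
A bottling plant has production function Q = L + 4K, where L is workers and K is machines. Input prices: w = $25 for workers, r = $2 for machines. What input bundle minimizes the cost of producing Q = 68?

The inputs are perfect substitutes, so the firm uses whichever has the lower cost per unit of output.
Cost per unit of output via L is 25; via K it is 0.5. K is cheaper.
Producing Q = 68 with K alone: L = 0, K = 17.

L* = 0, K* = 17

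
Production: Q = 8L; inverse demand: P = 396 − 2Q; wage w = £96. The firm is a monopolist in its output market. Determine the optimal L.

L* = 12

Marginal revenue from the inverse demand is MR = 396 − 4Q.
The marginal product is MP_L = 8.
A monopolist hires until marginal revenue product equals the wage: MR·MP_L = w.
(396 − 32L)·8 = 96, so L = 12.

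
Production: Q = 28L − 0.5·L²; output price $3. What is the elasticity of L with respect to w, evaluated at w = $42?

ε = -1

From P·MP_L = w with MP_L = 28 − L, labor demand is L(w) = 28 − w/3.
dL/dw = −1/(3) = -1/3.
At w = 42, L = 14, so ε = (dL/dw)·(w/L) = (-1/3)·(42/14) = -1.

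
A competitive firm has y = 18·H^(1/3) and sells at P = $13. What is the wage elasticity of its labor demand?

ε = -1.5

MP_H = (1/3)·18·H^(-2/3), so P·MP_H = w gives 78·H^(-2/3) = w.
Solving, H(w) = (78/w)^(3/2). This is a constant-elasticity form: H ∝ w^(−3/2), so ε = −3/2.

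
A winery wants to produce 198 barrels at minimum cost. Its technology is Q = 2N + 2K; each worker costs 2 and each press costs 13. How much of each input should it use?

The inputs are perfect substitutes, so the firm uses whichever has the lower cost per unit of output.
Cost per unit of output via N is w/2 = 1; via K it is r/2 = 6.5. N is cheaper.
Producing Q = 198 with N alone: N = 99, K = 0.

N* = 99, K* = 0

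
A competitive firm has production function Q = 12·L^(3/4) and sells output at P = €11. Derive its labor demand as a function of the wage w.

L(w) = (99/w)^(4)

MP_L = (3/4)·12·L^(-1/4) = 9·L^(-1/4).
Setting P·MP_L = w: 99·L^(-1/4) = w.
Solving for L: L^(-1/4) = w/99, so L = (99/w)^(4).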